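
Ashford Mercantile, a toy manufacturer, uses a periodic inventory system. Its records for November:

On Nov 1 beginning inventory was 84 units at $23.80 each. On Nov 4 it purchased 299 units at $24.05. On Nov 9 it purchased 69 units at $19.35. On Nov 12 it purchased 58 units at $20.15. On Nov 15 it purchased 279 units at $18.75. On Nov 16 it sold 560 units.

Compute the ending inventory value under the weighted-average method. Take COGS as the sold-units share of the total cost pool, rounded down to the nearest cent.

Ending inventory = $4,912.40

Nov 16, sell 560: 560/789 × $16,925.25 → $12,012.85
Ending inventory (cost pool remaining) = $4,912.40
Check: goods available $16,925.25 = COGS $12,012.85 + ending $4,912.40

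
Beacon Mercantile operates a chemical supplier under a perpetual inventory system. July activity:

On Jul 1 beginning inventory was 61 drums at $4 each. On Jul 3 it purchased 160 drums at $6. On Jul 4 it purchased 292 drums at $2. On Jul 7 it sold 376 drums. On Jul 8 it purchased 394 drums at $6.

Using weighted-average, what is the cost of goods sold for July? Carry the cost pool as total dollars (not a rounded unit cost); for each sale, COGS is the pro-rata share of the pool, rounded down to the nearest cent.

After Jul 1: 61 on hand, pool $244.00 (≈ $4.0000 each)
After Jul 3: 221 on hand, pool $1,204.00 (≈ $5.4480 each)
After Jul 4: 513 on hand, pool $1,788.00 (≈ $3.4854 each)
Jul 7, sell 376: 376/513 × $1,788.00 → $1,310.50
After Jul 8: 531 on hand, pool $2,841.50 (≈ $5.3512 each)
Ending inventory (cost pool remaining) = $2,841.50

COGS = $1,310.50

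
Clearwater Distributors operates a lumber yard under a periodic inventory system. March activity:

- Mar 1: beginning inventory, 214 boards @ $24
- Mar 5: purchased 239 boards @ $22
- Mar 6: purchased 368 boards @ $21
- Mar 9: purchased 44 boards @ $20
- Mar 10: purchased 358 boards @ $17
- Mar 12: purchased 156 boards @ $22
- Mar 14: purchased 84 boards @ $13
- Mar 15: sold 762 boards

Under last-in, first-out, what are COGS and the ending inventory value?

Mar 15, 762 sold [LIFO — newest first]: 84 @ $13 + 156 @ $22 + 358 @ $17 + 44 @ $20 + 120 @ $21 = $14,010
Ending inventory: 214 @ $24 + 239 @ $22 + 248 @ $21 = $15,602

COGS = $14,010; ending inventory = $15,602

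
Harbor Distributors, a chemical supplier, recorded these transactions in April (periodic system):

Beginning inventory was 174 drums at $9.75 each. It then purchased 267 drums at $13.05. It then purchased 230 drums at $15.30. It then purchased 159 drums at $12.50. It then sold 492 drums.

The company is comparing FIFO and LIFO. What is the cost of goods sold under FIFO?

COGS = $5,961.15

FIFO COGS: 174 @ $9.75 + 267 @ $13.05 + 51 @ $15.30 = $5,961.15
LIFO COGS: 159 @ $12.50 + 230 @ $15.30 + 103 @ $13.05 = $6,850.65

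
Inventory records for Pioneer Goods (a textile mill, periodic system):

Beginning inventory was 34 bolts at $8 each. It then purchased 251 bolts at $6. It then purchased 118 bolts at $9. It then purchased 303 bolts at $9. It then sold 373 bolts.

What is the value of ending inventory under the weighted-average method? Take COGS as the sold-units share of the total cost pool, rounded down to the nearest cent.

Sale 1, sell 373: 373/706 × $5,567.00 → $2,941.20
Ending inventory (cost pool remaining) = $2,625.80
Check: goods available $5,567.00 = COGS $2,941.20 + ending $2,625.80

Ending inventory = $2,625.80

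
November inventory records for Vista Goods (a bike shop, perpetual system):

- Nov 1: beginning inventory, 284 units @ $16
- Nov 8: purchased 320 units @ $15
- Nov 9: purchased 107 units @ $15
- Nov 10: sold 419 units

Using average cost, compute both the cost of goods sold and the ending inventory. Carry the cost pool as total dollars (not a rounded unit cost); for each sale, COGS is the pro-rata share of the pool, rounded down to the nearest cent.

COGS = $6,452.36; ending inventory = $4,496.64

After Nov 1: 284 on hand, pool $4,544.00 (≈ $16.0000 each)
After Nov 8: 604 on hand, pool $9,344.00 (≈ $15.4702 each)
After Nov 9: 711 on hand, pool $10,949.00 (≈ $15.3994 each)
Nov 10, sell 419: 419/711 × $10,949.00 → $6,452.36
Ending inventory (cost pool remaining) = $4,496.64
Check: goods available $10,949.00 = COGS $6,452.36 + ending $4,496.64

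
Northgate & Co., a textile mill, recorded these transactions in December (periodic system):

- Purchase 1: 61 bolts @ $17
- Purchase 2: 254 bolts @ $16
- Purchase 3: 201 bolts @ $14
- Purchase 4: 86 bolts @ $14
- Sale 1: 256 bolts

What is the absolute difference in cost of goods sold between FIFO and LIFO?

FIFO COGS: 61 @ $17 + 195 @ $16 = $4,157
LIFO COGS: 86 @ $14 + 170 @ $14 = $3,584
Difference = |$4,157 − $3,584| = $573

$573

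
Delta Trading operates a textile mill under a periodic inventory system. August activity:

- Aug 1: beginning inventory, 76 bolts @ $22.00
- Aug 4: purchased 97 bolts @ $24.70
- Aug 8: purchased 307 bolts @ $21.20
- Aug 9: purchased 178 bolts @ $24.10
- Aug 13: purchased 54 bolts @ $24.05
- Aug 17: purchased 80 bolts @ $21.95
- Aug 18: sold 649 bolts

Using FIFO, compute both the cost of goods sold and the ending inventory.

Aug 18, 649 sold [FIFO — oldest first]: 76 @ $22.00 + 97 @ $24.70 + 307 @ $21.20 + 169 @ $24.10 = $14,649.20
Ending inventory: 9 @ $24.10 + 54 @ $24.05 + 80 @ $21.95 = $3,271.60
Check: goods available $17,920.80 = COGS $14,649.20 + ending $3,271.60

COGS = $14,649.20; ending inventory = $3,271.60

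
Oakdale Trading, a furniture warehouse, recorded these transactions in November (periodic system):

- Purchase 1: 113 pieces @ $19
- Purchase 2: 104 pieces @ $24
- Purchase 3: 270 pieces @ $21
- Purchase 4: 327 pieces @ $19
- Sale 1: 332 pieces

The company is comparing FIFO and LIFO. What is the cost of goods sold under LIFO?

COGS = $6,318

FIFO COGS: 113 @ $19 + 104 @ $24 + 115 @ $21 = $7,058
LIFO COGS: 327 @ $19 + 5 @ $21 = $6,318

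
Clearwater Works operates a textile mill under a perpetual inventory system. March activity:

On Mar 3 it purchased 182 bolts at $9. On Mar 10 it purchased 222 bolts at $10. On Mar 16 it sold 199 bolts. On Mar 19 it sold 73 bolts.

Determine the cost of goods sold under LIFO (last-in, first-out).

Mar 16, 199 sold [LIFO — newest first]: 199 @ $10 = $1,990
Mar 19, 73 sold [LIFO — newest first]: 23 @ $10 + 50 @ $9 = $680
Total COGS = $1,990 + $680 = $2,670
Ending inventory: 132 @ $9 = $1,188
Check: goods available $3,858 = COGS $2,670 + ending $1,188

COGS = $2,670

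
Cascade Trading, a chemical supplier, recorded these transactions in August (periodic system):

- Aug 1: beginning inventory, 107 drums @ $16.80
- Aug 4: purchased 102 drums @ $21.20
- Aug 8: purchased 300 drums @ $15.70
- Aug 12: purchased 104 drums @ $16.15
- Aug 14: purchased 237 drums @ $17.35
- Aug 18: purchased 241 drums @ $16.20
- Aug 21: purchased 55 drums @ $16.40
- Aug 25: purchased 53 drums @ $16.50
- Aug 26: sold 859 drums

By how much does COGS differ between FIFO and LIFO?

$481.80

FIFO COGS: 107 @ $16.80 + 102 @ $21.20 + 300 @ $15.70 + 104 @ $16.15 + 237 @ $17.35 + 9 @ $16.20 = $14,607.35
LIFO COGS: 53 @ $16.50 + 55 @ $16.40 + 241 @ $16.20 + 237 @ $17.35 + 104 @ $16.15 + 169 @ $15.70 = $14,125.55
Difference = |$14,607.35 − $14,125.55| = $481.80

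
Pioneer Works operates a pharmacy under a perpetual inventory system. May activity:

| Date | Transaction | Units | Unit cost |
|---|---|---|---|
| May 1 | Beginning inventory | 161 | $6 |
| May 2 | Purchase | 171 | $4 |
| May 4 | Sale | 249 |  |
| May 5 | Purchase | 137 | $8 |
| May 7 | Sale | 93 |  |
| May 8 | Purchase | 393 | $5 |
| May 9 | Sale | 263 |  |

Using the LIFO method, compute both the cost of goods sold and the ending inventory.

COGS = $3,211; ending inventory = $1,500

May 4, 249 sold [LIFO — newest first]: 171 @ $4 + 78 @ $6 = $1,152
May 7, 93 sold [LIFO — newest first]: 93 @ $8 = $744
May 9, 263 sold [LIFO — newest first]: 263 @ $5 = $1,315
Total COGS = $1,152 + $744 + $1,315 = $3,211
Ending inventory: 83 @ $6 + 44 @ $8 + 130 @ $5 = $1,500
Check: goods available $4,711 = COGS $3,211 + ending $1,500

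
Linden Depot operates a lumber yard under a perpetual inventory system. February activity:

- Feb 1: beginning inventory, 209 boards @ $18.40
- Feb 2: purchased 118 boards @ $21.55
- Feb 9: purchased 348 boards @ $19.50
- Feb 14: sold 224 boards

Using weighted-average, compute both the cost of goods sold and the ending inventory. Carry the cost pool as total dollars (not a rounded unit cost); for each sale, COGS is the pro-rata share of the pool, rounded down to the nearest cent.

COGS = $4,371.98; ending inventory = $8,802.52

After Feb 1: 209 on hand, pool $3,845.60 (≈ $18.4000 each)
After Feb 2: 327 on hand, pool $6,388.50 (≈ $19.5367 each)
After Feb 9: 675 on hand, pool $13,174.50 (≈ $19.5178 each)
Feb 14, sell 224: 224/675 × $13,174.50 → $4,371.98
Ending inventory (cost pool remaining) = $8,802.52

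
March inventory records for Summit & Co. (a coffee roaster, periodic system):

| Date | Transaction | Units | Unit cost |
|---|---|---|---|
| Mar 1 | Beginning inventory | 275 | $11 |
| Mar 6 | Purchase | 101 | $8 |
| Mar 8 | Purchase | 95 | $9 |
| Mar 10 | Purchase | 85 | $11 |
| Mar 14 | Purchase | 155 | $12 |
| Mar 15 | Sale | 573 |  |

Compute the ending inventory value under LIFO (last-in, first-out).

Ending inventory = $1,518

Mar 15, 573 sold [LIFO — newest first]: 155 @ $12 + 85 @ $11 + 95 @ $9 + 101 @ $8 + 137 @ $11 = $5,965
Ending inventory: 138 @ $11 = $1,518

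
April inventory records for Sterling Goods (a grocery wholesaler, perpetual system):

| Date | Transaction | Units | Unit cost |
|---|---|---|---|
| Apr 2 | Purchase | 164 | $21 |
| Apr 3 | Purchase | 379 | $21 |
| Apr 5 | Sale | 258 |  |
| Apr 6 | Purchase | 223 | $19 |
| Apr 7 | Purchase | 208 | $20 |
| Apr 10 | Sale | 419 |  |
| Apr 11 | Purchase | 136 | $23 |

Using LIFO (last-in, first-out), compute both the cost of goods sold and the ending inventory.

COGS = $13,587; ending inventory = $9,341

Apr 5, 258 sold [LIFO — newest first]: 258 @ $21 = $5,418
Apr 10, 419 sold [LIFO — newest first]: 208 @ $20 + 211 @ $19 = $8,169
Total COGS = $5,418 + $8,169 = $13,587
Ending inventory: 164 @ $21 + 121 @ $21 + 12 @ $19 + 136 @ $23 = $9,341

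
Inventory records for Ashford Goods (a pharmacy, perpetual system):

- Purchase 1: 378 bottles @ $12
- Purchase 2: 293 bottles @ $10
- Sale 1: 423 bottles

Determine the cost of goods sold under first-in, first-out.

Sale 1 (423) [FIFO — oldest first]: 378 @ $12 + 45 @ $10 = $4,986
Ending inventory: 248 @ $10 = $2,480

COGS = $4,986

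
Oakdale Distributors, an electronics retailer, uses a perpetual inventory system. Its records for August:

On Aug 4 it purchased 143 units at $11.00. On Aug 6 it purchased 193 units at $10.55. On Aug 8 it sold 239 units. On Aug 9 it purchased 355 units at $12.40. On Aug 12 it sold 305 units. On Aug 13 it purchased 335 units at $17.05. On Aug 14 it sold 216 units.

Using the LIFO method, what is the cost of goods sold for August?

Aug 8, 239 sold [LIFO — newest first]: 193 @ $10.55 + 46 @ $11.00 = $2,542.15
Aug 12, 305 sold [LIFO — newest first]: 305 @ $12.40 = $3,782.00
Aug 14, 216 sold [LIFO — newest first]: 216 @ $17.05 = $3,682.80
Total COGS = $2,542.15 + $3,782.00 + $3,682.80 = $10,006.95
Ending inventory: 97 @ $11.00 + 50 @ $12.40 + 119 @ $17.05 = $3,715.95

COGS = $10,006.95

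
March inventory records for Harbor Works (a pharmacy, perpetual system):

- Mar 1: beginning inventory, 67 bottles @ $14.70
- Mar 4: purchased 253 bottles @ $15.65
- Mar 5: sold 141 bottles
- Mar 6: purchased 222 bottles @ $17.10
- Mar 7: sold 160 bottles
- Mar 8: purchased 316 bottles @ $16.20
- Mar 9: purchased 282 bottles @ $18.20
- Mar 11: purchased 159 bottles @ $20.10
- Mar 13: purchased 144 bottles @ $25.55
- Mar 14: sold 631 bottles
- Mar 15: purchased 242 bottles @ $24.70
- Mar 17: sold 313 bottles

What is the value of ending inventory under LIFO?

Mar 5, 141 sold [LIFO — newest first]: 141 @ $15.65 = $2,206.65
Mar 7, 160 sold [LIFO — newest first]: 160 @ $17.10 = $2,736.00
Mar 14, 631 sold [LIFO — newest first]: 144 @ $25.55 + 159 @ $20.10 + 282 @ $18.20 + 46 @ $16.20 = $12,752.70
Mar 17, 313 sold [LIFO — newest first]: 242 @ $24.70 + 71 @ $16.20 = $7,127.60
Total COGS = $2,206.65 + $2,736.00 + $12,752.70 + $7,127.60 = $24,822.95
Ending inventory: 67 @ $14.70 + 112 @ $15.65 + 62 @ $17.10 + 199 @ $16.20 = $7,021.70
Check: goods available $31,844.65 = COGS $24,822.95 + ending $7,021.70

Ending inventory = $7,021.70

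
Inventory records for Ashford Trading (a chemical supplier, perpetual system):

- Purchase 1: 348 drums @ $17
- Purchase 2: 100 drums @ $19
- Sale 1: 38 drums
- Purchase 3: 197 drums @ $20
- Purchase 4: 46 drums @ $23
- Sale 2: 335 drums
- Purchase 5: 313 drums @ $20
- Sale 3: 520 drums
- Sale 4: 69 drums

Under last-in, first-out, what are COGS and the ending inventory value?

Sale 1 (38) [LIFO — newest first]: 38 @ $19 = $722
Sale 2 (335) [LIFO — newest first]: 46 @ $23 + 197 @ $20 + 62 @ $19 + 30 @ $17 = $6,686
Sale 3 (520) [LIFO — newest first]: 313 @ $20 + 207 @ $17 = $9,779
Sale 4 (69) [LIFO — newest first]: 69 @ $17 = $1,173
Total COGS = $722 + $6,686 + $9,779 + $1,173 = $18,360
Ending inventory: 42 @ $17 = $714
Check: goods available $19,074 = COGS $18,360 + ending $714

COGS = $18,360; ending inventory = $714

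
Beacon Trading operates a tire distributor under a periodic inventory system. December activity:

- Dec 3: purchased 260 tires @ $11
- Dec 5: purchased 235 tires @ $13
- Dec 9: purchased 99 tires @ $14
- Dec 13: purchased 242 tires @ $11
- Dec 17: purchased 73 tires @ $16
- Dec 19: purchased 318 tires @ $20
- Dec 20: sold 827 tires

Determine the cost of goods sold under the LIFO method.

COGS = $12,811

Dec 20, 827 sold [LIFO — newest first]: 318 @ $20 + 73 @ $16 + 242 @ $11 + 99 @ $14 + 95 @ $13 = $12,811
Ending inventory: 260 @ $11 + 140 @ $13 = $4,680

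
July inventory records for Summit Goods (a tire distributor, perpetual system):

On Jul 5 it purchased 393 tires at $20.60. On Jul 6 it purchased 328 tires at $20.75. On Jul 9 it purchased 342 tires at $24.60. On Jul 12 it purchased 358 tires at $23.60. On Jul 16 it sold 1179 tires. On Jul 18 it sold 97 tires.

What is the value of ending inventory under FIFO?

Jul 16, 1179 sold [FIFO — oldest first]: 393 @ $20.60 + 328 @ $20.75 + 342 @ $24.60 + 116 @ $23.60 = $26,052.60
Jul 18, 97 sold [FIFO — oldest first]: 97 @ $23.60 = $2,289.20
Total COGS = $26,052.60 + $2,289.20 = $28,341.80
Ending inventory: 145 @ $23.60 = $3,422.00

Ending inventory = $3,422.00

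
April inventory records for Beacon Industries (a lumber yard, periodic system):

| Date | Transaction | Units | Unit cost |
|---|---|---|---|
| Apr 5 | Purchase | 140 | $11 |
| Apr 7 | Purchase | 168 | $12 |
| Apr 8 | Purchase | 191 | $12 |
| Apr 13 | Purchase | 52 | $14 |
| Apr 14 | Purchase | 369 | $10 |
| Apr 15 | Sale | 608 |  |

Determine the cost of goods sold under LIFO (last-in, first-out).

Apr 15, 608 sold [LIFO — newest first]: 369 @ $10 + 52 @ $14 + 187 @ $12 = $6,662
Ending inventory: 140 @ $11 + 168 @ $12 + 4 @ $12 = $3,604
Check: goods available $10,266 = COGS $6,662 + ending $3,604

COGS = $6,662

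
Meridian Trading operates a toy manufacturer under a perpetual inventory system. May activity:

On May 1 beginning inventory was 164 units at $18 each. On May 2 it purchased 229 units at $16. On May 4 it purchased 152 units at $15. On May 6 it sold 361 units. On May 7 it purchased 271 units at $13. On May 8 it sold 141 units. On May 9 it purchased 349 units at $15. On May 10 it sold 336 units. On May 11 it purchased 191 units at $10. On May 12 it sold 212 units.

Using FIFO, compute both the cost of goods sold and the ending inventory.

May 6, 361 sold [FIFO — oldest first]: 164 @ $18 + 197 @ $16 = $6,104
May 8, 141 sold [FIFO — oldest first]: 32 @ $16 + 109 @ $15 = $2,147
May 10, 336 sold [FIFO — oldest first]: 43 @ $15 + 271 @ $13 + 22 @ $15 = $4,498
May 12, 212 sold [FIFO — oldest first]: 212 @ $15 = $3,180
Total COGS = $6,104 + $2,147 + $4,498 + $3,180 = $15,929
Ending inventory: 115 @ $15 + 191 @ $10 = $3,635
Check: goods available $19,564 = COGS $15,929 + ending $3,635

COGS = $15,929; ending inventory = $3,635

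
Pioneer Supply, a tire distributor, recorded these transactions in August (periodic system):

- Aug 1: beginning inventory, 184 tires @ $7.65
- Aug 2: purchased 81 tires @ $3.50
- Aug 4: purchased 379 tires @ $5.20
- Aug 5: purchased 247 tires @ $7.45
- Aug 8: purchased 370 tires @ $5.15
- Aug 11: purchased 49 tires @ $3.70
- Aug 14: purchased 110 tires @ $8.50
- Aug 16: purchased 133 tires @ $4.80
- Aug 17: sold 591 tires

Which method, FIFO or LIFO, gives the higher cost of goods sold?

FIFO

FIFO COGS: 184 @ $7.65 + 81 @ $3.50 + 326 @ $5.20 = $3,386.30
LIFO COGS: 133 @ $4.80 + 110 @ $8.50 + 49 @ $3.70 + 299 @ $5.15 = $3,294.55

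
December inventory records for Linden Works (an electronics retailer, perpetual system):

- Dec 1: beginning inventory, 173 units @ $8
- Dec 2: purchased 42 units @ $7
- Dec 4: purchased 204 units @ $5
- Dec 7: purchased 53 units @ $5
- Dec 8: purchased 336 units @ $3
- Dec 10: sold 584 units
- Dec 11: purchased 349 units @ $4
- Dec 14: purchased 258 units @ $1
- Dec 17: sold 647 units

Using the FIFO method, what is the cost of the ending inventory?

Ending inventory = $184

Dec 10, 584 sold [FIFO — oldest first]: 173 @ $8 + 42 @ $7 + 204 @ $5 + 53 @ $5 + 112 @ $3 = $3,299
Dec 17, 647 sold [FIFO — oldest first]: 224 @ $3 + 349 @ $4 + 74 @ $1 = $2,142
Total COGS = $3,299 + $2,142 = $5,441
Ending inventory: 184 @ $1 = $184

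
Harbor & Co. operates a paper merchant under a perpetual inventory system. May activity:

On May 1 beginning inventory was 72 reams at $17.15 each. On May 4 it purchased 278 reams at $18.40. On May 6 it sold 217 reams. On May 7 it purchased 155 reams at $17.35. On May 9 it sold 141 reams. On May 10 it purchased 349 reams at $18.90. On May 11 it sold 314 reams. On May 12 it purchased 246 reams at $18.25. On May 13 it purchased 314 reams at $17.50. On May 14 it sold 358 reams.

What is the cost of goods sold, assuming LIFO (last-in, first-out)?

COGS = $18,671.75

May 6, 217 sold [LIFO — newest first]: 217 @ $18.40 = $3,992.80
May 9, 141 sold [LIFO — newest first]: 141 @ $17.35 = $2,446.35
May 11, 314 sold [LIFO — newest first]: 314 @ $18.90 = $5,934.60
May 14, 358 sold [LIFO — newest first]: 314 @ $17.50 + 44 @ $18.25 = $6,298.00
Total COGS = $3,992.80 + $2,446.35 + $5,934.60 + $6,298.00 = $18,671.75
Ending inventory: 72 @ $17.15 + 61 @ $18.40 + 14 @ $17.35 + 35 @ $18.90 + 202 @ $18.25 = $6,948.10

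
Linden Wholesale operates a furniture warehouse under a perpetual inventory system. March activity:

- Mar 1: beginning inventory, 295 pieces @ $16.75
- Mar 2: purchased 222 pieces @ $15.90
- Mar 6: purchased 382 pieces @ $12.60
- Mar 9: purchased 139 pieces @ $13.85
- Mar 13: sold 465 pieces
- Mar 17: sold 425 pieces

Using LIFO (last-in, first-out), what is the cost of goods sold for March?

Mar 13, 465 sold [LIFO — newest first]: 139 @ $13.85 + 326 @ $12.60 = $6,032.75
Mar 17, 425 sold [LIFO — newest first]: 56 @ $12.60 + 222 @ $15.90 + 147 @ $16.75 = $6,697.65
Total COGS = $6,032.75 + $6,697.65 = $12,730.40
Ending inventory: 148 @ $16.75 = $2,479.00
Check: goods available $15,209.40 = COGS $12,730.40 + ending $2,479.00

COGS = $12,730.40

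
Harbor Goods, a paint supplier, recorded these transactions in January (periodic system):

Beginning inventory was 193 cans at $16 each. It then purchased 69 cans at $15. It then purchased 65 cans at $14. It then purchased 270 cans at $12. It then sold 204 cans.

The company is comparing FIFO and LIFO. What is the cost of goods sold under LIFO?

COGS = $2,448

FIFO COGS: 193 @ $16 + 11 @ $15 = $3,253
LIFO COGS: 204 @ $12 = $2,448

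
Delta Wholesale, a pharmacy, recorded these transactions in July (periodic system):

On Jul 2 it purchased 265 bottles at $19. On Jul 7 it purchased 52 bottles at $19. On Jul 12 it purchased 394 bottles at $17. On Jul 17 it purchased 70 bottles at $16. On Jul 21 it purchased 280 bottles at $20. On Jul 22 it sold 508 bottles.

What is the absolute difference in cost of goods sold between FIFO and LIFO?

FIFO COGS: 265 @ $19 + 52 @ $19 + 191 @ $17 = $9,270
LIFO COGS: 280 @ $20 + 70 @ $16 + 158 @ $17 = $9,406
Difference = |$9,270 − $9,406| = $136

$136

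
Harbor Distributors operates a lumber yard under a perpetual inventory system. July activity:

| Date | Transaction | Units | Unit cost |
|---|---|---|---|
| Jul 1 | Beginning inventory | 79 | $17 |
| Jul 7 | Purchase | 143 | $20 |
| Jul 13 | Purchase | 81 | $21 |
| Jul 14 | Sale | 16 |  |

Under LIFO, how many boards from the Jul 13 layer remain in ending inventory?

65

Jul 14, 16 sold [LIFO — newest first]: 16 @ $21 = $336
Ending inventory: 79 @ $17 + 143 @ $20 + 65 @ $21 = $5,568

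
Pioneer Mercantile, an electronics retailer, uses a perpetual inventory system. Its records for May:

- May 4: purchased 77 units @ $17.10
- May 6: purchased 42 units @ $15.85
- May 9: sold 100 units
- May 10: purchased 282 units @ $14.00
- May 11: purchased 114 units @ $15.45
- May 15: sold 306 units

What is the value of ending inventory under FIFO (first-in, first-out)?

May 9, 100 sold [FIFO — oldest first]: 77 @ $17.10 + 23 @ $15.85 = $1,681.25
May 15, 306 sold [FIFO — oldest first]: 19 @ $15.85 + 282 @ $14.00 + 5 @ $15.45 = $4,326.40
Total COGS = $1,681.25 + $4,326.40 = $6,007.65
Ending inventory: 109 @ $15.45 = $1,684.05

Ending inventory = $1,684.05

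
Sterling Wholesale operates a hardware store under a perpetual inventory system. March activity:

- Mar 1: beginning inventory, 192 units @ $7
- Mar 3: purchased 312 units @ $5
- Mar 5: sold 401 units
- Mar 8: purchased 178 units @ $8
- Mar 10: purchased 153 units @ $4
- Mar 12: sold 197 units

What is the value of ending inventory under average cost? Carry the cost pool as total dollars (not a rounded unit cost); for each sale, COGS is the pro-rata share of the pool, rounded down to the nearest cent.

After Mar 1: 192 on hand, pool $1,344.00 (≈ $7.0000 each)
After Mar 3: 504 on hand, pool $2,904.00 (≈ $5.7619 each)
Mar 5, sell 401: 401/504 × $2,904.00 → $2,310.52
After Mar 8: 281 on hand, pool $2,017.48 (≈ $7.1796 each)
After Mar 10: 434 on hand, pool $2,629.48 (≈ $6.0587 each)
Mar 12, sell 197: 197/434 × $2,629.48 → $1,193.56
Total COGS = $2,310.52 + $1,193.56 = $3,504.08
Ending inventory (cost pool remaining) = $1,435.92

Ending inventory = $1,435.92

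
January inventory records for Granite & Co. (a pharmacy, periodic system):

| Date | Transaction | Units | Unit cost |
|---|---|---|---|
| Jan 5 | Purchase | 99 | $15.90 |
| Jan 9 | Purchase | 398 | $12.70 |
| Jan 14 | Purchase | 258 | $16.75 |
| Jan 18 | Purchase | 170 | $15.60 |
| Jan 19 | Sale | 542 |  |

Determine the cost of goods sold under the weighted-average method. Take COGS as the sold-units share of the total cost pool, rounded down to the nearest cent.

Jan 19, sell 542: 542/925 × $13,602.20 → $7,970.15
Ending inventory (cost pool remaining) = $5,632.05

COGS = $7,970.15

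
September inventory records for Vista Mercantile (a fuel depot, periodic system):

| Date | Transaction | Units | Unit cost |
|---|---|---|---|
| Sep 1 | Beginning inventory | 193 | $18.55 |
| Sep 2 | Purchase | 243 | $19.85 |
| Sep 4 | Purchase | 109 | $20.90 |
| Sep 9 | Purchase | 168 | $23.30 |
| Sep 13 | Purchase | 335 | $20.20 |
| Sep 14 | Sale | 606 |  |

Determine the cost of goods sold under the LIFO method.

Sep 14, 606 sold [LIFO — newest first]: 335 @ $20.20 + 168 @ $23.30 + 103 @ $20.90 = $12,834.10
Ending inventory: 193 @ $18.55 + 243 @ $19.85 + 6 @ $20.90 = $8,529.10
Check: goods available $21,363.20 = COGS $12,834.10 + ending $8,529.10

COGS = $12,834.10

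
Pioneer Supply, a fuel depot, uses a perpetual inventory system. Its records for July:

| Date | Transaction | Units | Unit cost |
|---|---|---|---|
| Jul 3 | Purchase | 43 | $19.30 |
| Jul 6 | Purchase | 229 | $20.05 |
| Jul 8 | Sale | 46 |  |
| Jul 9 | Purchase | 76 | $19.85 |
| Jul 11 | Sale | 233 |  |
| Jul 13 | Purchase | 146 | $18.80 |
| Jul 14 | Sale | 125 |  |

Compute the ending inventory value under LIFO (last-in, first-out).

Jul 8, 46 sold [LIFO — newest first]: 46 @ $20.05 = $922.30
Jul 11, 233 sold [LIFO — newest first]: 76 @ $19.85 + 157 @ $20.05 = $4,656.45
Jul 14, 125 sold [LIFO — newest first]: 125 @ $18.80 = $2,350.00
Total COGS = $922.30 + $4,656.45 + $2,350.00 = $7,928.75
Ending inventory: 43 @ $19.30 + 26 @ $20.05 + 21 @ $18.80 = $1,746.00

Ending inventory = $1,746.00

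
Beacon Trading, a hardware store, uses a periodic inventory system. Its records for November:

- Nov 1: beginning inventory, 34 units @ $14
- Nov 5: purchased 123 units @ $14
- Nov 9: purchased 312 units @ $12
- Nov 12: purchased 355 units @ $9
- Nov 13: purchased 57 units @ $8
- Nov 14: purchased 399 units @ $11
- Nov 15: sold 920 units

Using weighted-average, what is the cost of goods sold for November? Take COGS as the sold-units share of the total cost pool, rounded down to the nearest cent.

Nov 15, sell 920: 920/1280 × $13,982.00 → $10,049.56
Ending inventory (cost pool remaining) = $3,932.44
Check: goods available $13,982.00 = COGS $10,049.56 + ending $3,932.44

COGS = $10,049.56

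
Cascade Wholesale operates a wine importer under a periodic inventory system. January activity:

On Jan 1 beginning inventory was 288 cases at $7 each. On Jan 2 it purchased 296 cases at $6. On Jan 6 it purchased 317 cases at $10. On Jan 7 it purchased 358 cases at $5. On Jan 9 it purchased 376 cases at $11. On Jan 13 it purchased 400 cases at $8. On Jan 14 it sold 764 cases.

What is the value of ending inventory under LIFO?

Jan 14, 764 sold [LIFO — newest first]: 400 @ $8 + 364 @ $11 = $7,204
Ending inventory: 288 @ $7 + 296 @ $6 + 317 @ $10 + 358 @ $5 + 12 @ $11 = $8,884

Ending inventory = $8,884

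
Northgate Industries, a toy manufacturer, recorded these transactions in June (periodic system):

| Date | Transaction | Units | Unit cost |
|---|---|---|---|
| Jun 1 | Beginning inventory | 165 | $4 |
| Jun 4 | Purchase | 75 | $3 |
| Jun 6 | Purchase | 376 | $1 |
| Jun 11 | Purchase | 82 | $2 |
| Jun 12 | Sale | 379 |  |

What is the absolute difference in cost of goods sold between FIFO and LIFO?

$563

FIFO COGS: 165 @ $4 + 75 @ $3 + 139 @ $1 = $1,024
LIFO COGS: 82 @ $2 + 297 @ $1 = $461
Difference = |$1,024 − $461| = $563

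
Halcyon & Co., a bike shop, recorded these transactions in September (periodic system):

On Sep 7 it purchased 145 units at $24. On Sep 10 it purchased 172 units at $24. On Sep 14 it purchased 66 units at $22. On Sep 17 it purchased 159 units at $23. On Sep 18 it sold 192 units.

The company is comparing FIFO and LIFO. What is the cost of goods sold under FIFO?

FIFO COGS: 145 @ $24 + 47 @ $24 = $4,608
LIFO COGS: 159 @ $23 + 33 @ $22 = $4,383

COGS = $4,608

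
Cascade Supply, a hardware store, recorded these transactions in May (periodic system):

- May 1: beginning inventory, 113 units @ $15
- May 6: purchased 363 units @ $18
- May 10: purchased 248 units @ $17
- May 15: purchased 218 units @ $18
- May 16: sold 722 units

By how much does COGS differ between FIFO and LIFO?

$337

FIFO COGS: 113 @ $15 + 363 @ $18 + 246 @ $17 = $12,411
LIFO COGS: 218 @ $18 + 248 @ $17 + 256 @ $18 = $12,748
Difference = |$12,411 − $12,748| = $337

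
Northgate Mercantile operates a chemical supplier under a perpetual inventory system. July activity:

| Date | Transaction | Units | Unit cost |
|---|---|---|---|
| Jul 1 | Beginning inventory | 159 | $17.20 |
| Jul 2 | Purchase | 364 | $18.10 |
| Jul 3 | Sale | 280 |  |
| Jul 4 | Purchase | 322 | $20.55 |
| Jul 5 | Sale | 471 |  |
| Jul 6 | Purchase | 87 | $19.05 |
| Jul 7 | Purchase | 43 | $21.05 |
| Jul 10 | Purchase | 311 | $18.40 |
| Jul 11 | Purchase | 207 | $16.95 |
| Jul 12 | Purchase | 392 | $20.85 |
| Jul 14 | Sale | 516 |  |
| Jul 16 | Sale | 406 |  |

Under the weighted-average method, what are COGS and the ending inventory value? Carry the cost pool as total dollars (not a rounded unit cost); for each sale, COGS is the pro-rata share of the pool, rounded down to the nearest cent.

COGS = $31,833.74; ending inventory = $4,073.31

After Jul 1: 159 on hand, pool $2,734.80 (≈ $17.2000 each)
After Jul 2: 523 on hand, pool $9,323.20 (≈ $17.8264 each)
Jul 3, sell 280: 280/523 × $9,323.20 → $4,991.38
After Jul 4: 565 on hand, pool $10,948.92 (≈ $19.3786 each)
Jul 5, sell 471: 471/565 × $10,948.92 → $9,127.32
After Jul 6: 181 on hand, pool $3,478.95 (≈ $19.2207 each)
After Jul 7: 224 on hand, pool $4,384.10 (≈ $19.5719 each)
After Jul 10: 535 on hand, pool $10,106.50 (≈ $18.8907 each)
After Jul 11: 742 on hand, pool $13,615.15 (≈ $18.3493 each)
After Jul 12: 1134 on hand, pool $21,788.35 (≈ $19.2137 each)
Jul 14, sell 516: 516/1134 × $21,788.35 → $9,914.27
Jul 16, sell 406: 406/618 × $11,874.08 → $7,800.77
Total COGS = $4,991.38 + $9,127.32 + $9,914.27 + $7,800.77 = $31,833.74
Ending inventory (cost pool remaining) = $4,073.31
Check: goods available $35,907.05 = COGS $31,833.74 + ending $4,073.31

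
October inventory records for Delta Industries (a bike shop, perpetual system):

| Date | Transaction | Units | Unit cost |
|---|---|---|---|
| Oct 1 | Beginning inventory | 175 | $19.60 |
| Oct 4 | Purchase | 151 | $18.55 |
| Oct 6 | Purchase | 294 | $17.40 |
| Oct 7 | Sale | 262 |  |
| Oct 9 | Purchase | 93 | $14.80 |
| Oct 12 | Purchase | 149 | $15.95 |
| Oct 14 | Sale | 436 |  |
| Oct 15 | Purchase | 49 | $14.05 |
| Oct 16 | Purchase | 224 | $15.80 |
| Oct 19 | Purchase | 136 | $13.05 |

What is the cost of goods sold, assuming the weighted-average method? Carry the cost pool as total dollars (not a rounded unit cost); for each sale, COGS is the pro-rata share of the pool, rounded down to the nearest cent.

COGS = $12,282.97

After Oct 1: 175 on hand, pool $3,430.00 (≈ $19.6000 each)
After Oct 4: 326 on hand, pool $6,231.05 (≈ $19.1137 each)
After Oct 6: 620 on hand, pool $11,346.65 (≈ $18.3010 each)
Oct 7, sell 262: 262/620 × $11,346.65 → $4,794.87
After Oct 9: 451 on hand, pool $7,928.18 (≈ $17.5791 each)
After Oct 12: 600 on hand, pool $10,304.73 (≈ $17.1745 each)
Oct 14, sell 436: 436/600 × $10,304.73 → $7,488.10
After Oct 15: 213 on hand, pool $3,505.08 (≈ $16.4558 each)
After Oct 16: 437 on hand, pool $7,044.28 (≈ $16.1196 each)
After Oct 19: 573 on hand, pool $8,819.08 (≈ $15.3911 each)
Total COGS = $4,794.87 + $7,488.10 = $12,282.97
Ending inventory (cost pool remaining) = $8,819.08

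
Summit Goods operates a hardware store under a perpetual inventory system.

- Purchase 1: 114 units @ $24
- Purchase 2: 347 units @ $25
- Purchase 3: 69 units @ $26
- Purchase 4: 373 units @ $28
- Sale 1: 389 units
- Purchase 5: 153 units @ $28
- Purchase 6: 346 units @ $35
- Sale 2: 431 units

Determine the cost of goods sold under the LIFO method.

COGS = $25,350

Sale 1 (389) [LIFO — newest first]: 373 @ $28 + 16 @ $26 = $10,860
Sale 2 (431) [LIFO — newest first]: 346 @ $35 + 85 @ $28 = $14,490
Total COGS = $10,860 + $14,490 = $25,350
Ending inventory: 114 @ $24 + 347 @ $25 + 53 @ $26 + 68 @ $28 = $14,693
Check: goods available $40,043 = COGS $25,350 + ending $14,693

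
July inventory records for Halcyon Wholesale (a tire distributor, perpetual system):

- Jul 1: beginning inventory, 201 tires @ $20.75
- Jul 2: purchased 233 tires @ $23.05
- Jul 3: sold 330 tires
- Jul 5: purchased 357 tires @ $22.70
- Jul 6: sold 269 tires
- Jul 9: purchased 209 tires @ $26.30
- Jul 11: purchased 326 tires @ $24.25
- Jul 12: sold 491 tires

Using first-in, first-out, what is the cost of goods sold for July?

COGS = $25,324.50

Jul 3, 330 sold [FIFO — oldest first]: 201 @ $20.75 + 129 @ $23.05 = $7,144.20
Jul 6, 269 sold [FIFO — oldest first]: 104 @ $23.05 + 165 @ $22.70 = $6,142.70
Jul 12, 491 sold [FIFO — oldest first]: 192 @ $22.70 + 209 @ $26.30 + 90 @ $24.25 = $12,037.60
Total COGS = $7,144.20 + $6,142.70 + $12,037.60 = $25,324.50
Ending inventory: 236 @ $24.25 = $5,723.00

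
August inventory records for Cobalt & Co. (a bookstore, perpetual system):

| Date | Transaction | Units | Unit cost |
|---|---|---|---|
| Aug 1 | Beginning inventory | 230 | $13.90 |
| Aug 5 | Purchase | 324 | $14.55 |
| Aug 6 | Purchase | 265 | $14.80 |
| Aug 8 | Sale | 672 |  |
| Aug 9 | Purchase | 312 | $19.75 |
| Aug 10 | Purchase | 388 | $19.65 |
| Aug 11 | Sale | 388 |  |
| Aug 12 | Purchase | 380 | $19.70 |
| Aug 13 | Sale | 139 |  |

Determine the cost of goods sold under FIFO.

COGS = $19,331.40

Aug 8, 672 sold [FIFO — oldest first]: 230 @ $13.90 + 324 @ $14.55 + 118 @ $14.80 = $9,657.60
Aug 11, 388 sold [FIFO — oldest first]: 147 @ $14.80 + 241 @ $19.75 = $6,935.35
Aug 13, 139 sold [FIFO — oldest first]: 71 @ $19.75 + 68 @ $19.65 = $2,738.45
Total COGS = $9,657.60 + $6,935.35 + $2,738.45 = $19,331.40
Ending inventory: 320 @ $19.65 + 380 @ $19.70 = $13,774.00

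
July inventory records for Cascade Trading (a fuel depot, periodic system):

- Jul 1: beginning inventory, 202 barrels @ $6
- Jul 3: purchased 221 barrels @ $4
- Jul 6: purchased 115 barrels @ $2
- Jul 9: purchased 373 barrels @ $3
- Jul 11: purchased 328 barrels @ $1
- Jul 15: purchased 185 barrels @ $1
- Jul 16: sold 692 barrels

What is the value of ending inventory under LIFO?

Jul 16, 692 sold [LIFO — newest first]: 185 @ $1 + 328 @ $1 + 179 @ $3 = $1,050
Ending inventory: 202 @ $6 + 221 @ $4 + 115 @ $2 + 194 @ $3 = $2,908
Check: goods available $3,958 = COGS $1,050 + ending $2,908

Ending inventory = $2,908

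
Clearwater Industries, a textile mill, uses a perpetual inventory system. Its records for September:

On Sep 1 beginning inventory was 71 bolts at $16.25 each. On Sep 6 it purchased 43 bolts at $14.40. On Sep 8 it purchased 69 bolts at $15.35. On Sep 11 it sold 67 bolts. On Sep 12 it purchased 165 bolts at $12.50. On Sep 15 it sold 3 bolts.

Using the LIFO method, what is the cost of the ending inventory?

Sep 11, 67 sold [LIFO — newest first]: 67 @ $15.35 = $1,028.45
Sep 15, 3 sold [LIFO — newest first]: 3 @ $12.50 = $37.50
Total COGS = $1,028.45 + $37.50 = $1,065.95
Ending inventory: 71 @ $16.25 + 43 @ $14.40 + 2 @ $15.35 + 162 @ $12.50 = $3,828.65
Check: goods available $4,894.60 = COGS $1,065.95 + ending $3,828.65

Ending inventory = $3,828.65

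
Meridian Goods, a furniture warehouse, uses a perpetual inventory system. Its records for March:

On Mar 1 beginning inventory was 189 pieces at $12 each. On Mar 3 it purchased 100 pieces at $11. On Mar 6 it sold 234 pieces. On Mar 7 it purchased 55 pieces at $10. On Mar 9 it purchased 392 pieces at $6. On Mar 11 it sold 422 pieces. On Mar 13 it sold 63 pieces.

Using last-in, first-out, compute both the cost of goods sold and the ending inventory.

COGS = $6,066; ending inventory = $204

Mar 6, 234 sold [LIFO — newest first]: 100 @ $11 + 134 @ $12 = $2,708
Mar 11, 422 sold [LIFO — newest first]: 392 @ $6 + 30 @ $10 = $2,652
Mar 13, 63 sold [LIFO — newest first]: 25 @ $10 + 38 @ $12 = $706
Total COGS = $2,708 + $2,652 + $706 = $6,066
Ending inventory: 17 @ $12 = $204
Check: goods available $6,270 = COGS $6,066 + ending $204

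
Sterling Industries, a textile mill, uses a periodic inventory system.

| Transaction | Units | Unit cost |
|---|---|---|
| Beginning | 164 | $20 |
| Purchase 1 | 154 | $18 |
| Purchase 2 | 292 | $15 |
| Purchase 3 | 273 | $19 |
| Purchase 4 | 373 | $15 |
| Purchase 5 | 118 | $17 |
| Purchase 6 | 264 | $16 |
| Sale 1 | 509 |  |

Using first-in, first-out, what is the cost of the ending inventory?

Sale 1 (509) [FIFO — oldest first]: 164 @ $20 + 154 @ $18 + 191 @ $15 = $8,917
Ending inventory: 101 @ $15 + 273 @ $19 + 373 @ $15 + 118 @ $17 + 264 @ $16 = $18,527

Ending inventory = $18,527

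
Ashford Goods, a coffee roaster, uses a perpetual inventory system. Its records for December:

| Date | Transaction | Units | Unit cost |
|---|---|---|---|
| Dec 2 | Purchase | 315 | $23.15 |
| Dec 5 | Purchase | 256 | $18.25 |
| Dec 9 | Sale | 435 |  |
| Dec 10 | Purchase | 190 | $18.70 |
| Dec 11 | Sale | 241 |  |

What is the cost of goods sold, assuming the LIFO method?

COGS = $13,549.50

Dec 9, 435 sold [LIFO — newest first]: 256 @ $18.25 + 179 @ $23.15 = $8,815.85
Dec 11, 241 sold [LIFO — newest first]: 190 @ $18.70 + 51 @ $23.15 = $4,733.65
Total COGS = $8,815.85 + $4,733.65 = $13,549.50
Ending inventory: 85 @ $23.15 = $1,967.75
Check: goods available $15,517.25 = COGS $13,549.50 + ending $1,967.75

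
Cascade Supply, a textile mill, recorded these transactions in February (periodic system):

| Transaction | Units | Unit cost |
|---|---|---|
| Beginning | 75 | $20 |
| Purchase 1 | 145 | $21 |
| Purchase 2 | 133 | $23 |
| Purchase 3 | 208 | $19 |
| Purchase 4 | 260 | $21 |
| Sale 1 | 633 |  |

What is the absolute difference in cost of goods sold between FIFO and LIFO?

FIFO COGS: 75 @ $20 + 145 @ $21 + 133 @ $23 + 208 @ $19 + 72 @ $21 = $13,068
LIFO COGS: 260 @ $21 + 208 @ $19 + 133 @ $23 + 32 @ $21 = $13,143
Difference = |$13,068 − $13,143| = $75

$75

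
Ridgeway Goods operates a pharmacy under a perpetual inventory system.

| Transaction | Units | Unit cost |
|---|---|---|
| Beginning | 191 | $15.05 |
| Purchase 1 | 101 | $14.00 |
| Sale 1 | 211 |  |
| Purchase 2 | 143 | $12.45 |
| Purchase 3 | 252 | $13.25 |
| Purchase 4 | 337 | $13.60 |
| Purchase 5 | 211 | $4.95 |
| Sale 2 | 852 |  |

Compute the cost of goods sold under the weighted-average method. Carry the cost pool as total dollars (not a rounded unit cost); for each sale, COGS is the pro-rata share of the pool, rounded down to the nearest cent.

After Beginning: 191 on hand, pool $2,874.55 (≈ $15.0500 each)
After Purchase 1: 292 on hand, pool $4,288.55 (≈ $14.6868 each)
Sale 1, sell 211: 211/292 × $4,288.55 → $3,098.91
After Purchase 2: 224 on hand, pool $2,969.99 (≈ $13.2589 each)
After Purchase 3: 476 on hand, pool $6,308.99 (≈ $13.2542 each)
After Purchase 4: 813 on hand, pool $10,892.19 (≈ $13.3975 each)
After Purchase 5: 1024 on hand, pool $11,936.64 (≈ $11.6569 each)
Sale 2, sell 852: 852/1024 × $11,936.64 → $9,931.65
Total COGS = $3,098.91 + $9,931.65 = $13,030.56
Ending inventory (cost pool remaining) = $2,004.99
Check: goods available $15,035.55 = COGS $13,030.56 + ending $2,004.99

COGS = $13,030.56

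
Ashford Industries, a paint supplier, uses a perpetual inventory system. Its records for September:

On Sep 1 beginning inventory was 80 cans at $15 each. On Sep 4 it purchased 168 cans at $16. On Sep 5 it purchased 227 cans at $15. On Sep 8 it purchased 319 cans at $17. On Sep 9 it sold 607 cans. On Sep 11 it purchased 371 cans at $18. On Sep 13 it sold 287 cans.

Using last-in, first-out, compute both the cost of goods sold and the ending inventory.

COGS = $14,970; ending inventory = $4,424

Sep 9, 607 sold [LIFO — newest first]: 319 @ $17 + 227 @ $15 + 61 @ $16 = $9,804
Sep 13, 287 sold [LIFO — newest first]: 287 @ $18 = $5,166
Total COGS = $9,804 + $5,166 = $14,970
Ending inventory: 80 @ $15 + 107 @ $16 + 84 @ $18 = $4,424
Check: goods available $19,394 = COGS $14,970 + ending $4,424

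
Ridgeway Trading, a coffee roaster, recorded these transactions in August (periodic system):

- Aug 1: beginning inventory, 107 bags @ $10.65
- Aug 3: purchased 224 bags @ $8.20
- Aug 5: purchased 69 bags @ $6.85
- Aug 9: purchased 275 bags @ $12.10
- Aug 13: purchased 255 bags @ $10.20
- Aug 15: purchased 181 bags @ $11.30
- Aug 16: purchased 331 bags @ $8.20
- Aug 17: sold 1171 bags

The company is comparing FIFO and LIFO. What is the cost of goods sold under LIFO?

FIFO COGS: 107 @ $10.65 + 224 @ $8.20 + 69 @ $6.85 + 275 @ $12.10 + 255 @ $10.20 + 181 @ $11.30 + 60 @ $8.20 = $11,914.80
LIFO COGS: 331 @ $8.20 + 181 @ $11.30 + 255 @ $10.20 + 275 @ $12.10 + 69 @ $6.85 + 60 @ $8.20 = $11,652.65

COGS = $11,652.65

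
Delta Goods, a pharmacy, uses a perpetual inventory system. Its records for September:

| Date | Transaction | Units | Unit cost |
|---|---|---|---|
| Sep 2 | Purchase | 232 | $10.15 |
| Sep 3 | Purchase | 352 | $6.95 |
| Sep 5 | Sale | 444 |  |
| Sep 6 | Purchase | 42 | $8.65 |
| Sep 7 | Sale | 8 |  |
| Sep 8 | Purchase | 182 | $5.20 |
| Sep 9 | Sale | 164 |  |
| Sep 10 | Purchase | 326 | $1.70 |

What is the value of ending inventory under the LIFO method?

Ending inventory = $2,362.90

Sep 5, 444 sold [LIFO — newest first]: 352 @ $6.95 + 92 @ $10.15 = $3,380.20
Sep 7, 8 sold [LIFO — newest first]: 8 @ $8.65 = $69.20
Sep 9, 164 sold [LIFO — newest first]: 164 @ $5.20 = $852.80
Total COGS = $3,380.20 + $69.20 + $852.80 = $4,302.20
Ending inventory: 140 @ $10.15 + 34 @ $8.65 + 18 @ $5.20 + 326 @ $1.70 = $2,362.90
Check: goods available $6,665.10 = COGS $4,302.20 + ending $2,362.90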